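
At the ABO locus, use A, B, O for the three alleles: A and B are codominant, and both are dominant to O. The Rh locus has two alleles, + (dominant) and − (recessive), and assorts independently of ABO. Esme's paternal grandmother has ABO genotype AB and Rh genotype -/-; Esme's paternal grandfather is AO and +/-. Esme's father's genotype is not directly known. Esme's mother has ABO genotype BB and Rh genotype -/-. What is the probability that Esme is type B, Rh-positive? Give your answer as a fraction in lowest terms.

Esme's father's ABO genotype from AB × AO: 1/4 AA, 1/4 AB, 1/4 AO, 1/4 BO.
Crossing each possibility with the mother BB and summing P(type B): 1/4·0 + 1/4·1/2 + 1/4·1/2 + 1/4·1 = 1/2.
Similarly for Rh via the father's Rh distribution: P(Rh+) = 1/4.
Independent loci: 1/2 × 1/4 = 1/8.

1/8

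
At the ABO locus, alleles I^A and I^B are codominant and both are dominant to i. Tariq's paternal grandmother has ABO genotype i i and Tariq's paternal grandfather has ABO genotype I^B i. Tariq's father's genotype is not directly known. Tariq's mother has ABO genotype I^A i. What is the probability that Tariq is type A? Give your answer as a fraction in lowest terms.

Tariq's father's ABO genotype from i i × I^B i: 1/2 I^B i, 1/2 i i.
Crossing each possibility with the mother I^A i and summing P(type A): 1/2·1/4 + 1/2·1/2 = 3/8.

3/8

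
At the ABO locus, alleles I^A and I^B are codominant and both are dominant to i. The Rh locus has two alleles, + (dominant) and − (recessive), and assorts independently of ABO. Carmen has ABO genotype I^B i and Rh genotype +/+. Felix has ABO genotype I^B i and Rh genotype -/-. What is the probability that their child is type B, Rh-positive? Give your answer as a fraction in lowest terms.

3/4

ABO cross I^B i × I^B i → offspring phenotypes: 1/4 O, 3/4 B.
Rh cross +/+ × -/- → 1 Rh+.
Independent loci: P(type B, Rh-positive) = 3/4 × 1 = 3/4.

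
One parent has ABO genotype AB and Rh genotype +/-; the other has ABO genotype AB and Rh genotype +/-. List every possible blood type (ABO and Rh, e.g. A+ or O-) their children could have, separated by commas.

A+, A-, B+, B-, AB+, AB-

Gametes from AB × AB give offspring ABO genotypes AA, AB, BB, i.e. phenotypes A, B, AB.
Rh cross +/- × +/- → phenotypes Rh+, Rh-.
Combining independently: A+, A-, B+, B-, AB+, AB-.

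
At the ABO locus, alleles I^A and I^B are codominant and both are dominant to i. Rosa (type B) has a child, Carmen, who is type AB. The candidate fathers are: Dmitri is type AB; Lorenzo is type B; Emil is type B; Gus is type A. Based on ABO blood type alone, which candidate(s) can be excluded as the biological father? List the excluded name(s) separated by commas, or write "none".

A candidate is excluded only if no genotype consistent with his phenotype could produce a type AB child with a type B mother.
Lorenzo (type B): no genotype consistent with that phenotype can produce a type-AB child with a type-B mother.
Emil (type B): no genotype consistent with that phenotype can produce a type-AB child with a type-B mother.

Lorenzo, Emil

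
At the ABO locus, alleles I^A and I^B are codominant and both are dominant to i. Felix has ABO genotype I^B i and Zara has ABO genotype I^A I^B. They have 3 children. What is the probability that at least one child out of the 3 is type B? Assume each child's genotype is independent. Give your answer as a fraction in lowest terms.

7/8

ABO cross I^B i × I^A I^B → 1/4 A, 1/2 B, 1/4 AB.
So P(type B) = 1/2 per child.
P(none) = (1/2)^3 = 1/8; P(at least one) = 1 − 1/8 = 7/8.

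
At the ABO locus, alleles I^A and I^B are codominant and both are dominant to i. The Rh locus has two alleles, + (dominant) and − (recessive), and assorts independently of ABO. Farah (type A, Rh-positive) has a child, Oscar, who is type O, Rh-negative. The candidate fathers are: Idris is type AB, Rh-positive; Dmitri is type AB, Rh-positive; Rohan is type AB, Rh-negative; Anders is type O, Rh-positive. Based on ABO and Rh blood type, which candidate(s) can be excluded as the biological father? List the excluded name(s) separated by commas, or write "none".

Idris, Dmitri, Rohan

A candidate is excluded only if no genotype consistent with his phenotype could produce a type O, Rh-negative child with a type A, Rh-positive mother.
Idris (type AB, Rh+): no genotype consistent with that phenotype can produce a type-O Rh- child with a type-A mother.
Dmitri (type AB, Rh+): no genotype consistent with that phenotype can produce a type-O Rh- child with a type-A mother.
Rohan (type AB, Rh-): no genotype consistent with that phenotype can produce a type-O Rh- child with a type-A mother.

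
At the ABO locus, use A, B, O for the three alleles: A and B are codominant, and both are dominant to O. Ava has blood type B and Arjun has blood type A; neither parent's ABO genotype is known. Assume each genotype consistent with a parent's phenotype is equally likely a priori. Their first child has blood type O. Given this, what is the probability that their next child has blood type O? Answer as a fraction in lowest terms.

1/4

Possible genotypes: Ava ∈ {BB, BO}; Arjun ∈ {AA, AO}.
Weight each parental genotype pair by prior × P(type-O child):
  BO × AO: posterior weight 1; P(next child type O) = 1/4.
Weighted sum = 1/4.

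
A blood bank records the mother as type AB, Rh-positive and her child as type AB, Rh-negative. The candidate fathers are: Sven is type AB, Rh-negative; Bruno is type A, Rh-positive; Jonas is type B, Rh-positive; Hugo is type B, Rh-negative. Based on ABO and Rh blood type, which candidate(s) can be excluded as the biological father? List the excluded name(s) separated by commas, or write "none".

none

A candidate is excluded only if no genotype consistent with his phenotype could produce a type AB, Rh-negative child with a type AB, Rh-positive mother.
Every candidate has at least one consistent genotype combination, so none can be excluded.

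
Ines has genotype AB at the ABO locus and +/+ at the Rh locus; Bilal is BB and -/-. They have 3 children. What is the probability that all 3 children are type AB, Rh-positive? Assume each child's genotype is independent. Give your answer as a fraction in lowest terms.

1/8

ABO cross AB × BB → 1/2 B, 1/2 AB.
Rh cross +/+ × -/- → 1 Rh+; so P(type AB, Rh-positive) = 1/2 × 1 = 1/2 per child.
All 3 independent: (1/2)^3 = 1/8.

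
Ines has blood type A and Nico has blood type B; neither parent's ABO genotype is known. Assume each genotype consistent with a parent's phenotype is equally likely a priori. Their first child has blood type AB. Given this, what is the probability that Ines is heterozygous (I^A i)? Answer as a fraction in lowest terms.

Possible genotypes: Ines ∈ {I^A I^A, I^A i}; Nico ∈ {I^B I^B, I^B i}.
Weight each parental genotype pair by prior × P(type-AB child):
  I^A I^A × I^B I^B: posterior weight 4/9.
  I^A I^A × I^B i: posterior weight 2/9.
  I^A i × I^B I^B: posterior weight 2/9.
  I^A i × I^B i: posterior weight 1/9.
Sum the posterior weight over pairs where Ines is I^A i: 1/3.

1/3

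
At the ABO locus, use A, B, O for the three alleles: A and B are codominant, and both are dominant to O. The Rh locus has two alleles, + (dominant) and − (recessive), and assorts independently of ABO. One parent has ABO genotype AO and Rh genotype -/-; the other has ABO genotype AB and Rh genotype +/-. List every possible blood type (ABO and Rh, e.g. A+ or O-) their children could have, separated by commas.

Gametes from AO × AB give offspring ABO genotypes AA, AB, AO, BO, i.e. phenotypes A, B, AB.
Rh cross -/- × +/- → phenotypes Rh+, Rh-.
Combining independently: A+, A-, B+, B-, AB+, AB-.

A+, A-, B+, B-, AB+, AB-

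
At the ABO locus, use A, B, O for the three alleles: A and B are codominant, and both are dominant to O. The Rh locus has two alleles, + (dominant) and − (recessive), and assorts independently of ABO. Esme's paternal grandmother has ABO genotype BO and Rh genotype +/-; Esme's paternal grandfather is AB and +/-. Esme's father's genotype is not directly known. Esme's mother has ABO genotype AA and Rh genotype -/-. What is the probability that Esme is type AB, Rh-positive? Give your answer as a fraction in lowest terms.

1/4

Esme's father's ABO genotype from BO × AB: 1/4 AB, 1/4 AO, 1/4 BB, 1/4 BO.
Crossing each possibility with the mother AA and summing P(type AB): 1/4·1/2 + 1/4·0 + 1/4·1 + 1/4·1/2 = 1/2.
Similarly for Rh via the father's Rh distribution: P(Rh+) = 1/2.
Independent loci: 1/2 × 1/2 = 1/4.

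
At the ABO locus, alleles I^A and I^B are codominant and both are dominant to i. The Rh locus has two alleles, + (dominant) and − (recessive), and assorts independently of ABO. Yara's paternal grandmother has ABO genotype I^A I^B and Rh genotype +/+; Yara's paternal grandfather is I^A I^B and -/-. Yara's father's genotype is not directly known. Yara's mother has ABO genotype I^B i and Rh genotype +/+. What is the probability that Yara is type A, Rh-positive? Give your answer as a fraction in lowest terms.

1/4

Yara's father's ABO genotype from I^A I^B × I^A I^B: 1/4 I^A I^A, 1/2 I^A I^B, 1/4 I^B I^B.
Crossing each possibility with the mother I^B i and summing P(type A): 1/4·1/2 + 1/2·1/4 + 1/4·0 = 1/4.
Similarly for Rh via the father's Rh distribution: P(Rh+) = 1.
Independent loci: 1/4 × 1 = 1/4.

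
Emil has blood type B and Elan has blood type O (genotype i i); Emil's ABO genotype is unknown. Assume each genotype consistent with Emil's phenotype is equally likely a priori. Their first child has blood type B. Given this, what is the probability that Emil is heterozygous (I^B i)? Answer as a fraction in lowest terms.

1/3

Possible genotypes: Emil ∈ {I^B I^B, I^B i}; Elan ∈ {i i}.
Weight each parental genotype pair by prior × P(type-B child):
  I^B I^B × i i: posterior weight 2/3.
  I^B i × i i: posterior weight 1/3.
Sum the posterior weight over pairs where Emil is I^B i: 1/3.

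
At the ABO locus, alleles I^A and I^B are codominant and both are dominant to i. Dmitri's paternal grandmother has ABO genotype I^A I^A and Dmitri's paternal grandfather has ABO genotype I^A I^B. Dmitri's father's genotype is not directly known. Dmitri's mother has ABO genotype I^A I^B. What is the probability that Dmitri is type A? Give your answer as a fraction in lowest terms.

3/8

Dmitri's father's ABO genotype from I^A I^A × I^A I^B: 1/2 I^A I^A, 1/2 I^A I^B.
Crossing each possibility with the mother I^A I^B and summing P(type A): 1/2·1/2 + 1/2·1/4 = 3/8.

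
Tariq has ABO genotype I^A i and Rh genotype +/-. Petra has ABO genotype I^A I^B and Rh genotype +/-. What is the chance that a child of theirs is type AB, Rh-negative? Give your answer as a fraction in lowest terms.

ABO cross I^A i × I^A I^B → offspring phenotypes: 1/2 A, 1/4 B, 1/4 AB.
Rh cross +/- × +/- → 3/4 Rh+, 1/4 Rh-.
Independent loci: P(type AB, Rh-negative) = 1/4 × 1/4 = 1/16.

1/16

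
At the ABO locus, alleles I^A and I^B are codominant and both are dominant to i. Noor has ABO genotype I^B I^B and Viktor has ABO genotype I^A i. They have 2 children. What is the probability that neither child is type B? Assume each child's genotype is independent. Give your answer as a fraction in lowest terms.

1/4

ABO cross I^B I^B × I^A i → 1/2 B, 1/2 AB.
So P(type B) = 1/2 per child.
P(not type B) = 1/2 for one child; (1/2)^2 = 1/4.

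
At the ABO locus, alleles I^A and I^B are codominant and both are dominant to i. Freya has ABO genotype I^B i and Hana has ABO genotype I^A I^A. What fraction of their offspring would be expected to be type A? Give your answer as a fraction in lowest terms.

ABO cross I^B i × I^A I^A → offspring phenotypes: 1/2 A, 1/2 AB.
So P(type A) = 1/2.

1/2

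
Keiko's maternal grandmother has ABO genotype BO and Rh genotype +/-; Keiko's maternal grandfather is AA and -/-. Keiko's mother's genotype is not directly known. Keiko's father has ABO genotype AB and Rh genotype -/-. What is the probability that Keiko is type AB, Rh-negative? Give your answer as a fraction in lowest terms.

Keiko's mother's ABO genotype from BO × AA: 1/2 AB, 1/2 AO.
Crossing each possibility with the father AB and summing P(type AB): 1/2·1/2 + 1/2·1/4 = 3/8.
Similarly for Rh via the mother's Rh distribution: P(Rh-) = 3/4.
Independent loci: 3/8 × 3/4 = 9/32.

9/32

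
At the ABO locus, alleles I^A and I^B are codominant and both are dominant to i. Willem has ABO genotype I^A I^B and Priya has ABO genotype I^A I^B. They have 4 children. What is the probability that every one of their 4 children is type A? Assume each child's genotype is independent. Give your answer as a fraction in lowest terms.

1/256

ABO cross I^A I^B × I^A I^B → 1/4 A, 1/4 B, 1/2 AB.
So P(type A) = 1/4 per child.
All 4 independent: (1/4)^4 = 1/256.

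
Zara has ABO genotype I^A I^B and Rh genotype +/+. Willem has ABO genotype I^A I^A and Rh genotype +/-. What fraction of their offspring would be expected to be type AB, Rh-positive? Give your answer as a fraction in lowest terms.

1/2

ABO cross I^A I^B × I^A I^A → offspring phenotypes: 1/2 A, 1/2 AB.
Rh cross +/+ × +/- → 1 Rh+.
Independent loci: P(type AB, Rh-positive) = 1/2 × 1 = 1/2.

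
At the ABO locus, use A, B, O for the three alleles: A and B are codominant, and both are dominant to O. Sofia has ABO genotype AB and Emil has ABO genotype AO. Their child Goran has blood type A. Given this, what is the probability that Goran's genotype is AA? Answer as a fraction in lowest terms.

Cross AB × AO → 1/4 AA, 1/4 AB, 1/4 AO, 1/4 BO.
Type-A genotypes among offspring: AA (1/4), AO (1/4); total 1/2.
P(AA | type A) = (1/4) / (1/2) = 1/2.

1/2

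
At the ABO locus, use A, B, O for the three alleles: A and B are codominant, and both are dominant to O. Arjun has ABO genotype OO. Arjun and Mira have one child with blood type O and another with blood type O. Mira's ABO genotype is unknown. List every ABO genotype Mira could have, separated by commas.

For each candidate genotype of Mira, check whether crossing it with OO can produce every observed child phenotype.
  AA → possible child types {A} ✗
  AB → possible child types {A, B} ✗
  AO → possible child types {O, A} ✓
  BB → possible child types {B} ✗
  BO → possible child types {O, B} ✓
  OO → possible child types {O} ✓

AO, BO, OO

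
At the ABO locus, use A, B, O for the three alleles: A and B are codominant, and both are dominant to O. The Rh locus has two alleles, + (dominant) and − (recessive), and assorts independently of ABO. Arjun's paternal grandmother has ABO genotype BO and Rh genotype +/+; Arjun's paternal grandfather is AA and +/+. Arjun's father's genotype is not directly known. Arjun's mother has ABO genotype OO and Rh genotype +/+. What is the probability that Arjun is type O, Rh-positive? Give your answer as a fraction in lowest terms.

Arjun's father's ABO genotype from BO × AA: 1/2 AB, 1/2 AO.
Crossing each possibility with the mother OO and summing P(type O): 1/2·0 + 1/2·1/2 = 1/4.
Similarly for Rh via the father's Rh distribution: P(Rh+) = 1.
Independent loci: 1/4 × 1 = 1/4.

1/4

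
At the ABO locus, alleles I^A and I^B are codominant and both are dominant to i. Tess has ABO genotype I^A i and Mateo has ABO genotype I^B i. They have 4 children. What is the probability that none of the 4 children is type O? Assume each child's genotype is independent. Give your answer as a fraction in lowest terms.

ABO cross I^A i × I^B i → 1/4 O, 1/4 A, 1/4 B, 1/4 AB.
So P(type O) = 1/4 per child.
P(not type O) = 3/4 for one child; (3/4)^4 = 81/256.

81/256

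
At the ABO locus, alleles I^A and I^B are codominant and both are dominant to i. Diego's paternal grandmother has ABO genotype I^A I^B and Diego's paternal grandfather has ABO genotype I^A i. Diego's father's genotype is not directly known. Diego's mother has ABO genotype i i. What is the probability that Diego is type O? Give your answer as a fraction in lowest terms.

1/4

Diego's father's ABO genotype from I^A I^B × I^A i: 1/4 I^A I^A, 1/4 I^A I^B, 1/4 I^A i, 1/4 I^B i.
Crossing each possibility with the mother i i and summing P(type O): 1/4·0 + 1/4·0 + 1/4·1/2 + 1/4·1/2 = 1/4.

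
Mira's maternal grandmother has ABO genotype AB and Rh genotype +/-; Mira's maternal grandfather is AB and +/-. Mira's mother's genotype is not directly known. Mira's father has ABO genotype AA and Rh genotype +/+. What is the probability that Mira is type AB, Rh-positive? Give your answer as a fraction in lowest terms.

1/2

Mira's mother's ABO genotype from AB × AB: 1/4 AA, 1/2 AB, 1/4 BB.
Crossing each possibility with the father AA and summing P(type AB): 1/4·0 + 1/2·1/2 + 1/4·1 = 1/2.
Similarly for Rh via the mother's Rh distribution: P(Rh+) = 1.
Independent loci: 1/2 × 1 = 1/2.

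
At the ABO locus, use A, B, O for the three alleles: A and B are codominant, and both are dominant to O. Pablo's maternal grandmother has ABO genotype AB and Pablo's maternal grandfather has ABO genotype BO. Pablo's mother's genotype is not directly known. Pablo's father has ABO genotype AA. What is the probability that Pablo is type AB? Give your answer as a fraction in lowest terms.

Pablo's mother's ABO genotype from AB × BO: 1/4 AB, 1/4 AO, 1/4 BB, 1/4 BO.
Crossing each possibility with the father AA and summing P(type AB): 1/4·1/2 + 1/4·0 + 1/4·1 + 1/4·1/2 = 1/2.

1/2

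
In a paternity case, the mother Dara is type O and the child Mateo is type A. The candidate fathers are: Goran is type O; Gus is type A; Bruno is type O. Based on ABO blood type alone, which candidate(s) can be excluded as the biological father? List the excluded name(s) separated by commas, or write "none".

A candidate is excluded only if no genotype consistent with his phenotype could produce a type A child with a type O mother.
Goran (type O): no genotype consistent with that phenotype can produce a type-A child with a type-O mother.
Bruno (type O): no genotype consistent with that phenotype can produce a type-A child with a type-O mother.

Goran, Bruno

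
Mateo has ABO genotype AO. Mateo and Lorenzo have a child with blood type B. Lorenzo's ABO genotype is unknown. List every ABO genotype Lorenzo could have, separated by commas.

AB, BB, BO

For each candidate genotype of Lorenzo, check whether crossing it with AO can produce every observed child phenotype.
  AA → possible child types {A} ✗
  AB → possible child types {A, B, AB} ✓
  AO → possible child types {O, A} ✗
  BB → possible child types {B, AB} ✓
  BO → possible child types {O, A, B, AB} ✓
  OO → possible child types {O, A} ✗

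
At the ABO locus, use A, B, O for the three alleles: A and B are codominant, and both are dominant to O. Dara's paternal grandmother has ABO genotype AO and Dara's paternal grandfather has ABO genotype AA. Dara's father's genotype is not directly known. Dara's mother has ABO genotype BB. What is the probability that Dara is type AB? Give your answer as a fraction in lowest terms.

Dara's father's ABO genotype from AO × AA: 1/2 AA, 1/2 AO.
Crossing each possibility with the mother BB and summing P(type AB): 1/2·1 + 1/2·1/2 = 3/4.

3/4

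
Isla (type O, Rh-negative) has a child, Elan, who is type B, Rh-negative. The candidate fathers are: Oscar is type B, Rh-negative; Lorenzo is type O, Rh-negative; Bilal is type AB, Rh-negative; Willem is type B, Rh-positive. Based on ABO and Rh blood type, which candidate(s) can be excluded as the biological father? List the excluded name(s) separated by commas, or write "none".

Lorenzo

A candidate is excluded only if no genotype consistent with his phenotype could produce a type B, Rh-negative child with a type O, Rh-negative mother.
Lorenzo (type O, Rh-): no genotype consistent with that phenotype can produce a type-B Rh- child with a type-O mother.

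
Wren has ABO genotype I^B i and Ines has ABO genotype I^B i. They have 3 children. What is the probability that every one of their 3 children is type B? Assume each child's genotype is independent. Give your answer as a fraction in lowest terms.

27/64

ABO cross I^B i × I^B i → 1/4 O, 3/4 B.
So P(type B) = 3/4 per child.
All 3 independent: (3/4)^3 = 27/64.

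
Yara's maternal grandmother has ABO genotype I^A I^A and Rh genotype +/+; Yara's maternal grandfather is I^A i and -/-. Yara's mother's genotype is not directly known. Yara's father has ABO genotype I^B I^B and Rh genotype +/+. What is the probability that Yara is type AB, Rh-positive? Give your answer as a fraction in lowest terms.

Yara's mother's ABO genotype from I^A I^A × I^A i: 1/2 I^A I^A, 1/2 I^A i.
Crossing each possibility with the father I^B I^B and summing P(type AB): 1/2·1 + 1/2·1/2 = 3/4.
Similarly for Rh via the mother's Rh distribution: P(Rh+) = 1.
Independent loci: 3/4 × 1 = 3/4.

3/4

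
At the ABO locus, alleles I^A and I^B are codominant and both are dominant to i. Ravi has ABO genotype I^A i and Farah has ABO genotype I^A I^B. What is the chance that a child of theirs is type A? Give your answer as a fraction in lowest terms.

ABO cross I^A i × I^A I^B → offspring phenotypes: 1/2 A, 1/4 B, 1/4 AB.
So P(type A) = 1/2.

1/2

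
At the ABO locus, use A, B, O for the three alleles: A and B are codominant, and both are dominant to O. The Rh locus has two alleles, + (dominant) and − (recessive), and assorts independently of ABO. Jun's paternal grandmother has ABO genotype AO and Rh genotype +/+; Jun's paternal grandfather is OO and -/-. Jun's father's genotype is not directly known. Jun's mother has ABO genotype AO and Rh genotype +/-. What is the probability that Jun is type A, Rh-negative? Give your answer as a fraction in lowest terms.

5/32

Jun's father's ABO genotype from AO × OO: 1/2 AO, 1/2 OO.
Crossing each possibility with the mother AO and summing P(type A): 1/2·3/4 + 1/2·1/2 = 5/8.
Similarly for Rh via the father's Rh distribution: P(Rh-) = 1/4.
Independent loci: 5/8 × 1/4 = 5/32.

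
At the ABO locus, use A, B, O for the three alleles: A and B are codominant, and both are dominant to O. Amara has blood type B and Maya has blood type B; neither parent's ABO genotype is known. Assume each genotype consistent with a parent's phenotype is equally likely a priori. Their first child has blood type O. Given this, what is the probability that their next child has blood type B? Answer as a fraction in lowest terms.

Possible genotypes: Amara ∈ {BB, BO}; Maya ∈ {BB, BO}.
Weight each parental genotype pair by prior × P(type-O child):
  BO × BO: posterior weight 1; P(next child type B) = 3/4.
Weighted sum = 3/4.

3/4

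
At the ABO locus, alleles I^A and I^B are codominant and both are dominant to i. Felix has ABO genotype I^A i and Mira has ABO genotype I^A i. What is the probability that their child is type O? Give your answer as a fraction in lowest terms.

ABO cross I^A i × I^A i → offspring phenotypes: 1/4 O, 3/4 A.
So P(type O) = 1/4.

1/4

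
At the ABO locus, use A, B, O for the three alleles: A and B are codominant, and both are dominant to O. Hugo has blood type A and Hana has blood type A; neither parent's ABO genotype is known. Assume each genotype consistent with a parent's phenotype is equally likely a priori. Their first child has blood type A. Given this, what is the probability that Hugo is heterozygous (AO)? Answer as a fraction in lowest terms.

7/15

Possible genotypes: Hugo ∈ {AA, AO}; Hana ∈ {AA, AO}.
Weight each parental genotype pair by prior × P(type-A child):
  AA × AA: posterior weight 4/15.
  AA × AO: posterior weight 4/15.
  AO × AA: posterior weight 4/15.
  AO × AO: posterior weight 1/5.
Sum the posterior weight over pairs where Hugo is AO: 7/15.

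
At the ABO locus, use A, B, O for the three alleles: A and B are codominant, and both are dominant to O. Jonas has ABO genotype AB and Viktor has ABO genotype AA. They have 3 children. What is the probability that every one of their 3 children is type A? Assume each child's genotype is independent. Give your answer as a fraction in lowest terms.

1/8

ABO cross AB × AA → 1/2 A, 1/2 AB.
So P(type A) = 1/2 per child.
All 3 independent: (1/2)^3 = 1/8.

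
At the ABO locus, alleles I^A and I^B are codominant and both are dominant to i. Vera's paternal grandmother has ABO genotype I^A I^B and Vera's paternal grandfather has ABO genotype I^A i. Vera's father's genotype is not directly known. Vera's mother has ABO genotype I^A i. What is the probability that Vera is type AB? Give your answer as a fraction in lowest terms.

1/8

Vera's father's ABO genotype from I^A I^B × I^A i: 1/4 I^A I^A, 1/4 I^A I^B, 1/4 I^A i, 1/4 I^B i.
Crossing each possibility with the mother I^A i and summing P(type AB): 1/4·0 + 1/4·1/4 + 1/4·0 + 1/4·1/4 = 1/8.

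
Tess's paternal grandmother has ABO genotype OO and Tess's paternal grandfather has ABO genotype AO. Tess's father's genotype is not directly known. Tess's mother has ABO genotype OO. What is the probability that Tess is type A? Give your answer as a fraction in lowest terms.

Tess's father's ABO genotype from OO × AO: 1/2 AO, 1/2 OO.
Crossing each possibility with the mother OO and summing P(type A): 1/2·1/2 + 1/2·0 = 1/4.

1/4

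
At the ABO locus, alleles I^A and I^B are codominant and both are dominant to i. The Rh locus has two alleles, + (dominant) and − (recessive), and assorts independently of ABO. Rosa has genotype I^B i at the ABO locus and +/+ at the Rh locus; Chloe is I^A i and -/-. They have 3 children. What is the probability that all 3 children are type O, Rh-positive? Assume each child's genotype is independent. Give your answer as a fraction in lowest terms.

1/64

ABO cross I^B i × I^A i → 1/4 O, 1/4 A, 1/4 B, 1/4 AB.
Rh cross +/+ × -/- → 1 Rh+; so P(type O, Rh-positive) = 1/4 × 1 = 1/4 per child.
All 3 independent: (1/4)^3 = 1/64.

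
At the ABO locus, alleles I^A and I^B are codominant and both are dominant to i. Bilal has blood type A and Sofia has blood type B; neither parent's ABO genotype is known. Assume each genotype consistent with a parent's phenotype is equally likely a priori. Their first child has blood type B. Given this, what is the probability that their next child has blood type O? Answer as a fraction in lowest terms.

1/12

Possible genotypes: Bilal ∈ {I^A I^A, I^A i}; Sofia ∈ {I^B I^B, I^B i}.
Weight each parental genotype pair by prior × P(type-B child):
  I^A i × I^B I^B: posterior weight 2/3; P(next child type O) = 0.
  I^A i × I^B i: posterior weight 1/3; P(next child type O) = 1/4.
Weighted sum = 1/12.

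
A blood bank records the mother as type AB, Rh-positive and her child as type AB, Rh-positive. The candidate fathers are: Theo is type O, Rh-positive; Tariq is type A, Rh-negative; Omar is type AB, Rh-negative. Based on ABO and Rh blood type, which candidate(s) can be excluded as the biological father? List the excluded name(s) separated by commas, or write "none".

A candidate is excluded only if no genotype consistent with his phenotype could produce a type AB, Rh-positive child with a type AB, Rh-positive mother.
Theo (type O, Rh+): no genotype consistent with that phenotype can produce a type-AB Rh+ child with a type-AB mother.

Theo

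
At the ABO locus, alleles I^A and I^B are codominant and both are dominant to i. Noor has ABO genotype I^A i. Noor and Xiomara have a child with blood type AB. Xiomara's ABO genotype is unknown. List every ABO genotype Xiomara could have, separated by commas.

I^A I^B, I^B I^B, I^B i

For each candidate genotype of Xiomara, check whether crossing it with I^A i can produce every observed child phenotype.
  I^A I^A → possible child types {A} ✗
  I^A I^B → possible child types {A, B, AB} ✓
  I^A i → possible child types {O, A} ✗
  I^B I^B → possible child types {B, AB} ✓
  I^B i → possible child types {O, A, B, AB} ✓
  i i → possible child types {O, A} ✗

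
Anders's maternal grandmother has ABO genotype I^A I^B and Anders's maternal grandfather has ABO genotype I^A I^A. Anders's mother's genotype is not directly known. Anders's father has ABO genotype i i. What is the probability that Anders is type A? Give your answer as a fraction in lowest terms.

3/4

Anders's mother's ABO genotype from I^A I^B × I^A I^A: 1/2 I^A I^A, 1/2 I^A I^B.
Crossing each possibility with the father i i and summing P(type A): 1/2·1 + 1/2·1/2 = 3/4.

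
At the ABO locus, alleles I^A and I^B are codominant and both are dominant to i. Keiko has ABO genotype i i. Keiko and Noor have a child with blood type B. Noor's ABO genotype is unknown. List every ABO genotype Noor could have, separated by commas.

I^A I^B, I^B I^B, I^B i

For each candidate genotype of Noor, check whether crossing it with i i can produce every observed child phenotype.
  I^A I^A → possible child types {A} ✗
  I^A I^B → possible child types {A, B} ✓
  I^A i → possible child types {O, A} ✗
  I^B I^B → possible child types {B} ✓
  I^B i → possible child types {O, B} ✓
  i i → possible child types {O} ✗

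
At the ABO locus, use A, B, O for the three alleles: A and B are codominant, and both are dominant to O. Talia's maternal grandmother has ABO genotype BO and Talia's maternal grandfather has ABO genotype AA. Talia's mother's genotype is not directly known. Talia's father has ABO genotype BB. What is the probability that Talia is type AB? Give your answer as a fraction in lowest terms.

Talia's mother's ABO genotype from BO × AA: 1/2 AB, 1/2 AO.
Crossing each possibility with the father BB and summing P(type AB): 1/2·1/2 + 1/2·1/2 = 1/2.

1/2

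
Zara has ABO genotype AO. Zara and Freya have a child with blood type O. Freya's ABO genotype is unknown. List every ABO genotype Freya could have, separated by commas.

For each candidate genotype of Freya, check whether crossing it with AO can produce every observed child phenotype.
  AA → possible child types {A} ✗
  AB → possible child types {A, B, AB} ✗
  AO → possible child types {O, A} ✓
  BB → possible child types {B, AB} ✗
  BO → possible child types {O, A, B, AB} ✓
  OO → possible child types {O, A} ✓

AO, BO, OO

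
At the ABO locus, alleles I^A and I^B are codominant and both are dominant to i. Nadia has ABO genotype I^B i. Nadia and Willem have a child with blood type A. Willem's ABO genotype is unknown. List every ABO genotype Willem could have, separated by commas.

For each candidate genotype of Willem, check whether crossing it with I^B i can produce every observed child phenotype.
  I^A I^A → possible child types {A, AB} ✓
  I^A I^B → possible child types {A, B, AB} ✓
  I^A i → possible child types {O, A, B, AB} ✓
  I^B I^B → possible child types {B} ✗
  I^B i → possible child types {O, B} ✗
  i i → possible child types {O, B} ✗

I^A I^A, I^A I^B, I^A i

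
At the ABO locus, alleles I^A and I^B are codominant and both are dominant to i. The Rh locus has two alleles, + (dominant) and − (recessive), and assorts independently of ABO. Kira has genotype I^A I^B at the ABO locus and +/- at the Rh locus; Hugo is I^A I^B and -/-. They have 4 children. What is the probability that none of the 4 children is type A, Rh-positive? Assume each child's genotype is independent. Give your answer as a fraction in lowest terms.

2401/4096

ABO cross I^A I^B × I^A I^B → 1/4 A, 1/4 B, 1/2 AB.
Rh cross +/- × -/- → 1/2 Rh+, 1/2 Rh-; so P(type A, Rh-positive) = 1/4 × 1/2 = 1/8 per child.
P(not type A, Rh-positive) = 7/8 for one child; (7/8)^4 = 2401/4096.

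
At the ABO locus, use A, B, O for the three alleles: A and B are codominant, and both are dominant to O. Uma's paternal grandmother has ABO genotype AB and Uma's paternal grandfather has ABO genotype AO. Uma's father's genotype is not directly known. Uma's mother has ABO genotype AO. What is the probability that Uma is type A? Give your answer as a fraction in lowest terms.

5/8

Uma's father's ABO genotype from AB × AO: 1/4 AA, 1/4 AB, 1/4 AO, 1/4 BO.
Crossing each possibility with the mother AO and summing P(type A): 1/4·1 + 1/4·1/2 + 1/4·3/4 + 1/4·1/4 = 5/8.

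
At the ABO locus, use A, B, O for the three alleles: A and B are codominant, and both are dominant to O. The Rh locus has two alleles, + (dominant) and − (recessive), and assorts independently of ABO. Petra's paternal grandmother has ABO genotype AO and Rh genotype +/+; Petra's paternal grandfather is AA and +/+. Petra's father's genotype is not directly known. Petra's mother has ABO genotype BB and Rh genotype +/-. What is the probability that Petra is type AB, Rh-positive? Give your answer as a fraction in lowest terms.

Petra's father's ABO genotype from AO × AA: 1/2 AA, 1/2 AO.
Crossing each possibility with the mother BB and summing P(type AB): 1/2·1 + 1/2·1/2 = 3/4.
Similarly for Rh via the father's Rh distribution: P(Rh+) = 1.
Independent loci: 3/4 × 1 = 3/4.

3/4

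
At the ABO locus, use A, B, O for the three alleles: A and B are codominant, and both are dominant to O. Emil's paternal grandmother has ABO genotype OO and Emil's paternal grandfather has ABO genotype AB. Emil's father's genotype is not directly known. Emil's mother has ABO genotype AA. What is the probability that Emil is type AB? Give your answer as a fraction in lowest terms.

1/4

Emil's father's ABO genotype from OO × AB: 1/2 AO, 1/2 BO.
Crossing each possibility with the mother AA and summing P(type AB): 1/2·0 + 1/2·1/2 = 1/4.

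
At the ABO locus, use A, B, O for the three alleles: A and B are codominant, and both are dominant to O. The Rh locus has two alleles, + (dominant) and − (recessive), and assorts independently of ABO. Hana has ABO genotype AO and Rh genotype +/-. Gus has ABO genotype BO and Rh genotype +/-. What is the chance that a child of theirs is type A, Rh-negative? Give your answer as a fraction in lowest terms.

ABO cross AO × BO → offspring phenotypes: 1/4 O, 1/4 A, 1/4 B, 1/4 AB.
Rh cross +/- × +/- → 3/4 Rh+, 1/4 Rh-.
Independent loci: P(type A, Rh-negative) = 1/4 × 1/4 = 1/16.

1/16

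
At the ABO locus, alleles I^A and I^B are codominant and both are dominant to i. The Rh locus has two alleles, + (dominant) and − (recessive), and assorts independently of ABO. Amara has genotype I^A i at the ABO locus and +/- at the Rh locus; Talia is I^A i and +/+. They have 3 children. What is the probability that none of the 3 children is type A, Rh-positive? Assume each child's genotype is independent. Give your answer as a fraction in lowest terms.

ABO cross I^A i × I^A i → 1/4 O, 3/4 A.
Rh cross +/- × +/+ → 1 Rh+; so P(type A, Rh-positive) = 3/4 × 1 = 3/4 per child.
P(not type A, Rh-positive) = 1/4 for one child; (1/4)^3 = 1/64.

1/64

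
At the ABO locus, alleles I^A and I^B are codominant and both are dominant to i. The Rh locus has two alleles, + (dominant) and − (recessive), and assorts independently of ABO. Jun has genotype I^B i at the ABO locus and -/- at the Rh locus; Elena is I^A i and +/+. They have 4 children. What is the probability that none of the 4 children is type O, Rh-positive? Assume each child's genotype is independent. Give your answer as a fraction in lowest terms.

81/256

ABO cross I^B i × I^A i → 1/4 O, 1/4 A, 1/4 B, 1/4 AB.
Rh cross -/- × +/+ → 1 Rh+; so P(type O, Rh-positive) = 1/4 × 1 = 1/4 per child.
P(not type O, Rh-positive) = 3/4 for one child; (3/4)^4 = 81/256.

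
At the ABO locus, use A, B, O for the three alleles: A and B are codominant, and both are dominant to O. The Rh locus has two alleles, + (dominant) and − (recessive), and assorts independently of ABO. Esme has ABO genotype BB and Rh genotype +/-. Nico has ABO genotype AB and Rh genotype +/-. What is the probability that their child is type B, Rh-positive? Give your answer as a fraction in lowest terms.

3/8

ABO cross BB × AB → offspring phenotypes: 1/2 B, 1/2 AB.
Rh cross +/- × +/- → 3/4 Rh+, 1/4 Rh-.
Independent loci: P(type B, Rh-positive) = 1/2 × 3/4 = 3/8.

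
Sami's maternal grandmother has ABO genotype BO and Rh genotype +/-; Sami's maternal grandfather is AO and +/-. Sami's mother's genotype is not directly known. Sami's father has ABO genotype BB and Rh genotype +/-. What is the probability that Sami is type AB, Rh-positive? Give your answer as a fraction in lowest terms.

Sami's mother's ABO genotype from BO × AO: 1/4 AB, 1/4 AO, 1/4 BO, 1/4 OO.
Crossing each possibility with the father BB and summing P(type AB): 1/4·1/2 + 1/4·1/2 + 1/4·0 + 1/4·0 = 1/4.
Similarly for Rh via the mother's Rh distribution: P(Rh+) = 3/4.
Independent loci: 1/4 × 3/4 = 3/16.

3/16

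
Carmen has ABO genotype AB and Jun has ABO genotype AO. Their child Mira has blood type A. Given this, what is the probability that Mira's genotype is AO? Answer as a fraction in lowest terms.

Cross AB × AO → 1/4 AA, 1/4 AB, 1/4 AO, 1/4 BO.
Type-A genotypes among offspring: AA (1/4), AO (1/4); total 1/2.
P(AO | type A) = (1/4) / (1/2) = 1/2.

1/2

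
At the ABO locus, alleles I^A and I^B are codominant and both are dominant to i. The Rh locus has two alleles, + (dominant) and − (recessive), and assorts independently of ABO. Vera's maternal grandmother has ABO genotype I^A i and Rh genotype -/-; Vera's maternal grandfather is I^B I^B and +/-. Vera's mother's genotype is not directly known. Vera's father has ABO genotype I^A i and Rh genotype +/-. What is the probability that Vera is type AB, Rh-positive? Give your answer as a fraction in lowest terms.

5/32

Vera's mother's ABO genotype from I^A i × I^B I^B: 1/2 I^A I^B, 1/2 I^B i.
Crossing each possibility with the father I^A i and summing P(type AB): 1/2·1/4 + 1/2·1/4 = 1/4.
Similarly for Rh via the mother's Rh distribution: P(Rh+) = 5/8.
Independent loci: 1/4 × 5/8 = 5/32.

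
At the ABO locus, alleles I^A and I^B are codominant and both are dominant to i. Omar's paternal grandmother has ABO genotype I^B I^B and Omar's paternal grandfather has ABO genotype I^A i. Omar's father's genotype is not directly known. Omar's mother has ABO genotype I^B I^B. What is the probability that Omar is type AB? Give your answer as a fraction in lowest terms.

Omar's father's ABO genotype from I^B I^B × I^A i: 1/2 I^A I^B, 1/2 I^B i.
Crossing each possibility with the mother I^B I^B and summing P(type AB): 1/2·1/2 + 1/2·0 = 1/4.

1/4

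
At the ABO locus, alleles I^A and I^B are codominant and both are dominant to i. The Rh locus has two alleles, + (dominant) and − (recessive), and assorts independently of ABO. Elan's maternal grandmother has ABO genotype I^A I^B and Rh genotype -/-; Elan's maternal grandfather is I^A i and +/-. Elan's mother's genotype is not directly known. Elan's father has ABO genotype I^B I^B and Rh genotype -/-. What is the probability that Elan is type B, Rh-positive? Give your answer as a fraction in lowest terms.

1/8

Elan's mother's ABO genotype from I^A I^B × I^A i: 1/4 I^A I^A, 1/4 I^A I^B, 1/4 I^A i, 1/4 I^B i.
Crossing each possibility with the father I^B I^B and summing P(type B): 1/4·0 + 1/4·1/2 + 1/4·1/2 + 1/4·1 = 1/2.
Similarly for Rh via the mother's Rh distribution: P(Rh+) = 1/4.
Independent loci: 1/2 × 1/4 = 1/8.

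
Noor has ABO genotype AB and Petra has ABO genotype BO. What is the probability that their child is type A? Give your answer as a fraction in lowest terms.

1/4

ABO cross AB × BO → offspring phenotypes: 1/4 A, 1/2 B, 1/4 AB.
So P(type A) = 1/4.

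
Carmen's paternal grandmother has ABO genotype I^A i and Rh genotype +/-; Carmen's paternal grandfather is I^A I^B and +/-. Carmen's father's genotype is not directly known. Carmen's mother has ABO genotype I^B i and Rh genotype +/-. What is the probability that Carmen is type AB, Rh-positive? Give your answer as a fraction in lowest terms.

3/16

Carmen's father's ABO genotype from I^A i × I^A I^B: 1/4 I^A I^A, 1/4 I^A I^B, 1/4 I^A i, 1/4 I^B i.
Crossing each possibility with the mother I^B i and summing P(type AB): 1/4·1/2 + 1/4·1/4 + 1/4·1/4 + 1/4·0 = 1/4.
Similarly for Rh via the father's Rh distribution: P(Rh+) = 3/4.
Independent loci: 1/4 × 3/4 = 3/16.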